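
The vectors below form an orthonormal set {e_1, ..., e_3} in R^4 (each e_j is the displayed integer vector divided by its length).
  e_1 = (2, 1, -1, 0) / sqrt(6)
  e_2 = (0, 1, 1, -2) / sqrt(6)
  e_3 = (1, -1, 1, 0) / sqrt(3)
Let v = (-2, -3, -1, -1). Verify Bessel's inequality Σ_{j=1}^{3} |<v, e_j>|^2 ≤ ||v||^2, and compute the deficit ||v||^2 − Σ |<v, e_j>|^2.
Σ |<v, e_j>|^2 = 20/3; ||v||^2 = 15; deficit = 25/3

Write each e_j = u_j / sqrt(<u_j, u_j>) where u_j is the displayed integer vector. Then <v, e_j> = <v, u_j> / sqrt(<u_j, u_j>), so |<v, e_j>|^2 = <v, u_j>^2 / <u_j, u_j>.
Coefficients: <v, e_1> = -6/sqrt(6), <v, e_2> = -2/sqrt(6), <v, e_3> = 0/sqrt(3).
Square and sum: Σ |<v, e_j>|^2 = 20/3.
Compute ||v||^2 = v·v = 15.
Deficit = 15 − 20/3 = 25/3 ≥ 0, confirming Bessel's inequality. (The deficit equals ||v − Σ <v,e_j> e_j||^2, the squared distance from v to span{e_j}.)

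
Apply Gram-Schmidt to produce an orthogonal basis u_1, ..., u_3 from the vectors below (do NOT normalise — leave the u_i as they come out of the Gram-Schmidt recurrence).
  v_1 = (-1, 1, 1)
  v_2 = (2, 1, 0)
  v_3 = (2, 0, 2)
Orthogonal basis:
  u_1 = (-1, 1, 1)
  u_2 = (5/3, 4/3, 1/3)
  u_3 = (4/7, -8/7, 12/7)

Apply the Gram-Schmidt recurrence
  u_1 = v_1
  u_i = v_i − Σ_{j<i} ((v_i · u_j) / (u_j · u_j)) · u_j.

Step by step this gives:
  u_1 = (-1, 1, 1)
  u_2 = (5/3, 4/3, 1/3)
  u_3 = (4/7, -8/7, 12/7)

Orthogonality check:
  u_2 · u_1 = 0 (should be 0)
  u_3 · u_1 = 0 (should be 0)
  u_3 · u_2 = 0 (should be 0)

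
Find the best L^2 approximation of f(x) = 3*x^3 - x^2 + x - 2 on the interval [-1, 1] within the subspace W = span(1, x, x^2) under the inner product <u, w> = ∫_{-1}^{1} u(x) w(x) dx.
g(x) = -x^2 + 14*x/5 - 2

The best approximation g ∈ W is the orthogonal projection of f onto W. Writing g = a_0 + a_1 x + a_2 x^2, the coefficients solve the normal equations G · a = b where
  G_{ij} = <φ_i, φ_j> and b_i = <f, φ_i>, with φ_0 = 1, φ_1 = x, φ_2 = x^2.
G =
  [2, 0, 2/3]
  [0, 2/3, 0]
  [2/3, 0, 2/5],
b = (-14/3, 28/15, -26/15).
Solving gives a_0 = -2, a_1 = 14/5, a_2 = -1, so
  g(x) = -x^2 + 14*x/5 - 2.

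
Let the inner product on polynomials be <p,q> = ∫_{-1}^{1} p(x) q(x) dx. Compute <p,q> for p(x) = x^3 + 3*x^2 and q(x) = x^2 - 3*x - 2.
<p,q> = -4

Expand the product: p(x)·q(x) = x^5 - 11*x^3 - 6*x^2.
∫_{-1}^{1} of each monomial x^k gives [2/(k+1) if k even, 0 if k odd]. Integrating term-by-term (or equivalently evaluating the antiderivative F(x) = x^6/6 - 11*x^4/4 - 2*x^3 at the endpoints):
  F(1) − F(−1) = -55/12 − (-7/12) = -4.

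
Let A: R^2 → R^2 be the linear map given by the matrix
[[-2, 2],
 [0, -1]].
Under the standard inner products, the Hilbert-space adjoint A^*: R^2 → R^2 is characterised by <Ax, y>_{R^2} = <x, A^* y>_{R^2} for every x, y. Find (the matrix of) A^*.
A^* = A^T =
[[-2, 0],
 [2, -1]]

For real matrices with standard dot products, the defining identity <Ax, y> = <x, A^* y> gives (Ax)^T y = x^T (A^*) y, i.e. x^T A^T y = x^T (A^*) y. Since this holds for all x, y, we must have A^* = A^T. Therefore
A^* =
[[-2, 0],
 [2, -1]].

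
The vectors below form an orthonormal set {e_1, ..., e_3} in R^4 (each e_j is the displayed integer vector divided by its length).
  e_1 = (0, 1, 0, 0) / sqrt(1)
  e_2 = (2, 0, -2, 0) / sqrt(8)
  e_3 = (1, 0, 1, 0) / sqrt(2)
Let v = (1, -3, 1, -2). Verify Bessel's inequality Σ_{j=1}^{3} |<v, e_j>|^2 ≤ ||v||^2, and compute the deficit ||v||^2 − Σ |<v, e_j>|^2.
Σ |<v, e_j>|^2 = 11; ||v||^2 = 15; deficit = 4

Write each e_j = u_j / sqrt(<u_j, u_j>) where u_j is the displayed integer vector. Then <v, e_j> = <v, u_j> / sqrt(<u_j, u_j>), so |<v, e_j>|^2 = <v, u_j>^2 / <u_j, u_j>.
Coefficients: <v, e_1> = -3/sqrt(1), <v, e_2> = 0/sqrt(8), <v, e_3> = 2/sqrt(2).
Square and sum: Σ |<v, e_j>|^2 = 11.
Compute ||v||^2 = v·v = 15.
Deficit = 15 − 11 = 4 ≥ 0, confirming Bessel's inequality. (The deficit equals ||v − Σ <v,e_j> e_j||^2, the squared distance from v to span{e_j}.)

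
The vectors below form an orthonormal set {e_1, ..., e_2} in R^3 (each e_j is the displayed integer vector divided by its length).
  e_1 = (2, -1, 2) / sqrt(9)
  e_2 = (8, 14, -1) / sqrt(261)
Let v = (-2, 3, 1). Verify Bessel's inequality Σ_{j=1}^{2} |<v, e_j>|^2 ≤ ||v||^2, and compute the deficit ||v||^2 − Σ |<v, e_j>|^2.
Σ |<v, e_j>|^2 = 150/29; ||v||^2 = 14; deficit = 256/29

Write each e_j = u_j / sqrt(<u_j, u_j>) where u_j is the displayed integer vector. Then <v, e_j> = <v, u_j> / sqrt(<u_j, u_j>), so |<v, e_j>|^2 = <v, u_j>^2 / <u_j, u_j>.
Coefficients: <v, e_1> = -5/sqrt(9), <v, e_2> = 25/sqrt(261).
Square and sum: Σ |<v, e_j>|^2 = 150/29.
Compute ||v||^2 = v·v = 14.
Deficit = 14 − 150/29 = 256/29 ≥ 0, confirming Bessel's inequality. (The deficit equals ||v − Σ <v,e_j> e_j||^2, the squared distance from v to span{e_j}.)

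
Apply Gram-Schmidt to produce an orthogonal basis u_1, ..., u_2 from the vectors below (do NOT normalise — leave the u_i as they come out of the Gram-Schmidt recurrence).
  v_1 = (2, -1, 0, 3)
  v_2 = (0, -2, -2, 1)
Orthogonal basis:
  u_1 = (2, -1, 0, 3)
  u_2 = (-5/7, -23/14, -2, -1/14)

Apply the Gram-Schmidt recurrence
  u_1 = v_1
  u_i = v_i − Σ_{j<i} ((v_i · u_j) / (u_j · u_j)) · u_j.

Step by step this gives:
  u_1 = (2, -1, 0, 3)
  u_2 = (-5/7, -23/14, -2, -1/14)

Orthogonality check:
  u_2 · u_1 = 0 (should be 0)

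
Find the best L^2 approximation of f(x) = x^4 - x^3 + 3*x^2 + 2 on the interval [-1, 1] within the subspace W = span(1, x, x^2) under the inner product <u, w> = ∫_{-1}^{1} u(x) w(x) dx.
g(x) = 27*x^2/7 - 3*x/5 + 67/35

The best approximation g ∈ W is the orthogonal projection of f onto W. Writing g = a_0 + a_1 x + a_2 x^2, the coefficients solve the normal equations G · a = b where
  G_{ij} = <φ_i, φ_j> and b_i = <f, φ_i>, with φ_0 = 1, φ_1 = x, φ_2 = x^2.
G =
  [2, 0, 2/3]
  [0, 2/3, 0]
  [2/3, 0, 2/5],
b = (32/5, -2/5, 296/105).
Solving gives a_0 = 67/35, a_1 = -3/5, a_2 = 27/7, so
  g(x) = 27*x^2/7 - 3*x/5 + 67/35.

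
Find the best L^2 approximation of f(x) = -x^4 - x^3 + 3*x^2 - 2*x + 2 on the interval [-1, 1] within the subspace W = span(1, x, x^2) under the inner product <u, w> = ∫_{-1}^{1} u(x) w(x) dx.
g(x) = 15*x^2/7 - 13*x/5 + 73/35

The best approximation g ∈ W is the orthogonal projection of f onto W. Writing g = a_0 + a_1 x + a_2 x^2, the coefficients solve the normal equations G · a = b where
  G_{ij} = <φ_i, φ_j> and b_i = <f, φ_i>, with φ_0 = 1, φ_1 = x, φ_2 = x^2.
G =
  [2, 0, 2/3]
  [0, 2/3, 0]
  [2/3, 0, 2/5],
b = (28/5, -26/15, 236/105).
Solving gives a_0 = 73/35, a_1 = -13/5, a_2 = 15/7, so
  g(x) = 15*x^2/7 - 13*x/5 + 73/35.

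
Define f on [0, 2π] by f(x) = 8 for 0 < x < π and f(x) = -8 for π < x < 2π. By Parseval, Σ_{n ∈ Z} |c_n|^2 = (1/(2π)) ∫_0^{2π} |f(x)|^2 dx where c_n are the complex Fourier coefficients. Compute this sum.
Σ |c_n|^2 = 64

Parseval equates the L^2 energy of f (normalised by 1/(2π)) with the ℓ^2 sum of its Fourier coefficients: (1/(2π)) ∫_0^{2π} |f|^2 = Σ |c_n|^2.
Compute the left side: (1/(2π)) [∫_0^π 8^2 dx + ∫_π^{2π} (-8)^2 dx] = (1/(2π)) · (64π + 64π) = (64 + 64)/2 = 64.
So Σ_{n ∈ Z} |c_n|^2 = 64.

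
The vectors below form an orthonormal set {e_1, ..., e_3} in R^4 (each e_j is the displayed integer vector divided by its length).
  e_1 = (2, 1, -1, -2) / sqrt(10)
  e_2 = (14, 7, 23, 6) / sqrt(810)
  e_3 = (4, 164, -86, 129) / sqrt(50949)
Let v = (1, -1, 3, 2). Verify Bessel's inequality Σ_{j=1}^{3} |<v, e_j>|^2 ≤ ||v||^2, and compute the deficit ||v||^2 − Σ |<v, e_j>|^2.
Σ |<v, e_j>|^2 = 8594/629; ||v||^2 = 15; deficit = 841/629

Write each e_j = u_j / sqrt(<u_j, u_j>) where u_j is the displayed integer vector. Then <v, e_j> = <v, u_j> / sqrt(<u_j, u_j>), so |<v, e_j>|^2 = <v, u_j>^2 / <u_j, u_j>.
Coefficients: <v, e_1> = -6/sqrt(10), <v, e_2> = 88/sqrt(810), <v, e_3> = -160/sqrt(50949).
Square and sum: Σ |<v, e_j>|^2 = 8594/629.
Compute ||v||^2 = v·v = 15.
Deficit = 15 − 8594/629 = 841/629 ≥ 0, confirming Bessel's inequality. (The deficit equals ||v − Σ <v,e_j> e_j||^2, the squared distance from v to span{e_j}.)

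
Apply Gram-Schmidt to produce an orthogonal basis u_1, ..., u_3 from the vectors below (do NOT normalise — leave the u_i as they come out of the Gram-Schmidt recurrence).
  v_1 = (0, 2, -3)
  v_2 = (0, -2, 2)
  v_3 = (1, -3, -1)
Orthogonal basis:
  u_1 = (0, 2, -3)
  u_2 = (0, -6/13, -4/13)
  u_3 = (1, 0, 0)

Apply the Gram-Schmidt recurrence
  u_1 = v_1
  u_i = v_i − Σ_{j<i} ((v_i · u_j) / (u_j · u_j)) · u_j.

Step by step this gives:
  u_1 = (0, 2, -3)
  u_2 = (0, -6/13, -4/13)
  u_3 = (1, 0, 0)

Orthogonality check:
  u_2 · u_1 = 0 (should be 0)
  u_3 · u_1 = 0 (should be 0)
  u_3 · u_2 = 0 (should be 0)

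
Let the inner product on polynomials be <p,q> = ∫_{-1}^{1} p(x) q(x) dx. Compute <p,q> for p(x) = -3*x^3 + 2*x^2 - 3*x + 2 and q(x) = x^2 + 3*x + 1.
<p,q> = -32/15

Expand the product: p(x)·q(x) = -3*x^5 - 7*x^4 - 5*x^2 + 3*x + 2.
∫_{-1}^{1} of each monomial x^k gives [2/(k+1) if k even, 0 if k odd]. Integrating term-by-term (or equivalently evaluating the antiderivative F(x) = -x^6/2 - 7*x^5/5 - 5*x^3/3 + 3*x^2/2 + 2*x at the endpoints):
  F(1) − F(−1) = -1/15 − (31/15) = -32/15.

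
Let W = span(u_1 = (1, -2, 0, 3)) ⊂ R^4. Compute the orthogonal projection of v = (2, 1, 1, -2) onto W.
proj_W(v) = (-3/7, 6/7, 0, -9/7)

Set up U = [u_1 | ... | u_1] ∈ R^(4×1). The projector onto W = col(U) is P = U (U^T U)^(-1) U^T.
Compute U^T U =
  [14],
and U^T v = (-6).
Solve U^T U · c = U^T v for the coefficients: c = (-3/7). The projection is proj_W(v) = U c.
Check: (v - proj_W(v)) · u_1 = 0  (should be 0).
Result: proj_W(v) = (-3/7, 6/7, 0, -9/7).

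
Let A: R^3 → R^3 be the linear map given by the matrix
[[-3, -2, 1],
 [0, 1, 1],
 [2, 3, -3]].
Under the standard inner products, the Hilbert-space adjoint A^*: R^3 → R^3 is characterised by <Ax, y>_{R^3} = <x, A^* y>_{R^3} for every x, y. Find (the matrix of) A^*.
A^* = A^T =
[[-3, 0, 2],
 [-2, 1, 3],
 [1, 1, -3]]

For real matrices with standard dot products, the defining identity <Ax, y> = <x, A^* y> gives (Ax)^T y = x^T (A^*) y, i.e. x^T A^T y = x^T (A^*) y. Since this holds for all x, y, we must have A^* = A^T. Therefore
A^* =
[[-3, 0, 2],
 [-2, 1, 3],
 [1, 1, -3]].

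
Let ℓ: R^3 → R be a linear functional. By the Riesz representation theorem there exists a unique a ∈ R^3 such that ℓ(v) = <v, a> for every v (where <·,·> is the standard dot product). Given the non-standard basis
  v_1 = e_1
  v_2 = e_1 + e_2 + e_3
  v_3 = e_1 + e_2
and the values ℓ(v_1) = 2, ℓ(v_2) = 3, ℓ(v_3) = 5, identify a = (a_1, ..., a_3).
a = (2, 3, -2)

Write a = (a_1, ..., a_3) in the standard basis. For each basis vector v_i, ℓ(v_i) = <v_i, a> is a linear equation in the a_j's. Collect the n equations into a matrix system V a = ℓ, where row i of V is v_i (expressed in the standard basis). Since V is invertible (lower-triangular with 1s on the diagonal, up to permutation), solve by back-substitution:
  V =
[[1, 0, 0],
 [1, 1, 1],
 [1, 1, 0]]
  V a = (2, 3, 5)
Solving gives a = (2, 3, -2).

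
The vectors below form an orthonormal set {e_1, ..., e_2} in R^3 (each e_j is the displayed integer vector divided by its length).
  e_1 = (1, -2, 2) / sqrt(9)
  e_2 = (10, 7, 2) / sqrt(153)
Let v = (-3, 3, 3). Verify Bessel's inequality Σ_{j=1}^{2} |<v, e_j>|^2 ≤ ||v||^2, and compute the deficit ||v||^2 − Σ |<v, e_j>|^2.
Σ |<v, e_j>|^2 = 18/17; ||v||^2 = 27; deficit = 441/17

Write each e_j = u_j / sqrt(<u_j, u_j>) where u_j is the displayed integer vector. Then <v, e_j> = <v, u_j> / sqrt(<u_j, u_j>), so |<v, e_j>|^2 = <v, u_j>^2 / <u_j, u_j>.
Coefficients: <v, e_1> = -3/sqrt(9), <v, e_2> = -3/sqrt(153).
Square and sum: Σ |<v, e_j>|^2 = 18/17.
Compute ||v||^2 = v·v = 27.
Deficit = 27 − 18/17 = 441/17 ≥ 0, confirming Bessel's inequality. (The deficit equals ||v − Σ <v,e_j> e_j||^2, the squared distance from v to span{e_j}.)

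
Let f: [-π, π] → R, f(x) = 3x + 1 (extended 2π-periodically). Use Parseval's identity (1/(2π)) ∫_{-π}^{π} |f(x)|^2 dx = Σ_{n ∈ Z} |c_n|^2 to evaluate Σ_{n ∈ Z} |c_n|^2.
Σ |c_n|^2 = 3π^2 + 1

Expand and integrate term by term over [-π, π]:
  ∫ (3x)^2 dx = 9·(2π^3/3); ∫ 2·3·(1)·x dx = 0 (odd integrand); ∫ 1^2 dx = 1·2π.
So (1/(2π)) ∫_{-π}^{π} (3x + 1)^2 dx = 9π^2/3 + 1 = 3π^2 + 1.
Parseval ⇒ Σ |c_n|^2 = 3π^2 + 1.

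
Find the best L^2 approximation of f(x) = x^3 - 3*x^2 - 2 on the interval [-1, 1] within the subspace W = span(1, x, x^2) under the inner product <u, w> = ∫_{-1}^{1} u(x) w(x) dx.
g(x) = -3*x^2 + 3*x/5 - 2

The best approximation g ∈ W is the orthogonal projection of f onto W. Writing g = a_0 + a_1 x + a_2 x^2, the coefficients solve the normal equations G · a = b where
  G_{ij} = <φ_i, φ_j> and b_i = <f, φ_i>, with φ_0 = 1, φ_1 = x, φ_2 = x^2.
G =
  [2, 0, 2/3]
  [0, 2/3, 0]
  [2/3, 0, 2/5],
b = (-6, 2/5, -38/15).
Solving gives a_0 = -2, a_1 = 3/5, a_2 = -3, so
  g(x) = -3*x^2 + 3*x/5 - 2.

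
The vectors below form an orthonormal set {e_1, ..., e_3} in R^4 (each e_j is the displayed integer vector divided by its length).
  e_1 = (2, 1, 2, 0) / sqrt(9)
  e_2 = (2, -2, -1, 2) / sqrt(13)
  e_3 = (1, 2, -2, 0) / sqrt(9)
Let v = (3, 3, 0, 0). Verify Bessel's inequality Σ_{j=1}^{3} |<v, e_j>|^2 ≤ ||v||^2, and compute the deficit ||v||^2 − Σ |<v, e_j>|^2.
Σ |<v, e_j>|^2 = 18; ||v||^2 = 18; deficit = 0

Write each e_j = u_j / sqrt(<u_j, u_j>) where u_j is the displayed integer vector. Then <v, e_j> = <v, u_j> / sqrt(<u_j, u_j>), so |<v, e_j>|^2 = <v, u_j>^2 / <u_j, u_j>.
Coefficients: <v, e_1> = 9/sqrt(9), <v, e_2> = 0/sqrt(13), <v, e_3> = 9/sqrt(9).
Square and sum: Σ |<v, e_j>|^2 = 18.
Compute ||v||^2 = v·v = 18.
Deficit = 18 − 18 = 0 ≥ 0, confirming Bessel's inequality. (The deficit equals ||v − Σ <v,e_j> e_j||^2, the squared distance from v to span{e_j}.)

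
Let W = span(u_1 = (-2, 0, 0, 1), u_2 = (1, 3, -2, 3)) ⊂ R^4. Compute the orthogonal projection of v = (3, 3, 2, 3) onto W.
proj_W(v) = (130/57, 44/19, -88/57, 89/57)

Set up U = [u_1 | ... | u_2] ∈ R^(4×2). The projector onto W = col(U) is P = U (U^T U)^(-1) U^T.
Compute U^T U =
  [5, 1]
  [1, 23],
and U^T v = (-3, 17).
Solve U^T U · c = U^T v for the coefficients: c = (-43/57, 44/57). The projection is proj_W(v) = U c.
Check: (v - proj_W(v)) · u_1 = 0  (should be 0).
Check: (v - proj_W(v)) · u_2 = 0  (should be 0).
Result: proj_W(v) = (130/57, 44/19, -88/57, 89/57).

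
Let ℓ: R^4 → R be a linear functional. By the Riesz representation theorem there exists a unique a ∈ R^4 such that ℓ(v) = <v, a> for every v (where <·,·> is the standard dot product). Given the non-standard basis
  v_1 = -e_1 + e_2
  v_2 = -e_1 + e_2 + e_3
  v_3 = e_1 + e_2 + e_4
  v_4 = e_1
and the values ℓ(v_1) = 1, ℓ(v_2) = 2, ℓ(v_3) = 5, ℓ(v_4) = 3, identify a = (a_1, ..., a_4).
a = (3, 4, 1, -2)

Write a = (a_1, ..., a_4) in the standard basis. For each basis vector v_i, ℓ(v_i) = <v_i, a> is a linear equation in the a_j's. Collect the n equations into a matrix system V a = ℓ, where row i of V is v_i (expressed in the standard basis). Since V is invertible (lower-triangular with 1s on the diagonal, up to permutation), solve by back-substitution:
  V =
[[-1, 1, 0, 0],
 [-1, 1, 1, 0],
 [1, 1, 0, 1],
 [1, 0, 0, 0]]
  V a = (1, 2, 5, 3)
Solving gives a = (3, 4, 1, -2).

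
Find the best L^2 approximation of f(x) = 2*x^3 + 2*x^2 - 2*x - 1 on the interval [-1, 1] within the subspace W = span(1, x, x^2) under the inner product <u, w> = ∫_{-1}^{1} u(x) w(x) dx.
g(x) = 2*x^2 - 4*x/5 - 1

The best approximation g ∈ W is the orthogonal projection of f onto W. Writing g = a_0 + a_1 x + a_2 x^2, the coefficients solve the normal equations G · a = b where
  G_{ij} = <φ_i, φ_j> and b_i = <f, φ_i>, with φ_0 = 1, φ_1 = x, φ_2 = x^2.
G =
  [2, 0, 2/3]
  [0, 2/3, 0]
  [2/3, 0, 2/5],
b = (-2/3, -8/15, 2/15).
Solving gives a_0 = -1, a_1 = -4/5, a_2 = 2, so
  g(x) = 2*x^2 - 4*x/5 - 1.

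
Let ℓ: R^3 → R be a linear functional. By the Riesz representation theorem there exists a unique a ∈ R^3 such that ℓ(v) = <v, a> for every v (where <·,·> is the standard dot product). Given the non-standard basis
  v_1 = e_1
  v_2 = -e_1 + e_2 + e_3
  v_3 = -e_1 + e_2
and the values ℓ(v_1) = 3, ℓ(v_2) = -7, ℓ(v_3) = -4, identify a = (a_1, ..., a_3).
a = (3, -1, -3)

Write a = (a_1, ..., a_3) in the standard basis. For each basis vector v_i, ℓ(v_i) = <v_i, a> is a linear equation in the a_j's. Collect the n equations into a matrix system V a = ℓ, where row i of V is v_i (expressed in the standard basis). Since V is invertible (lower-triangular with 1s on the diagonal, up to permutation), solve by back-substitution:
  V =
[[1, 0, 0],
 [-1, 1, 1],
 [-1, 1, 0]]
  V a = (3, -7, -4)
Solving gives a = (3, -1, -3).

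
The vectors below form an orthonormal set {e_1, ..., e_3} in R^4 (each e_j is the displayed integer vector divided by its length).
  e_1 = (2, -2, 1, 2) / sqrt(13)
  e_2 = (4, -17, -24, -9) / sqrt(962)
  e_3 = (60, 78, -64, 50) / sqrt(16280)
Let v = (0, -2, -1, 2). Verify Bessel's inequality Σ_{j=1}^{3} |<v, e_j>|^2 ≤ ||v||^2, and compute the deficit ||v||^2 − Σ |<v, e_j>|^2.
Σ |<v, e_j>|^2 = 299/55; ||v||^2 = 9; deficit = 196/55

Write each e_j = u_j / sqrt(<u_j, u_j>) where u_j is the displayed integer vector. Then <v, e_j> = <v, u_j> / sqrt(<u_j, u_j>), so |<v, e_j>|^2 = <v, u_j>^2 / <u_j, u_j>.
Coefficients: <v, e_1> = 7/sqrt(13), <v, e_2> = 40/sqrt(962), <v, e_3> = 8/sqrt(16280).
Square and sum: Σ |<v, e_j>|^2 = 299/55.
Compute ||v||^2 = v·v = 9.
Deficit = 9 − 299/55 = 196/55 ≥ 0, confirming Bessel's inequality. (The deficit equals ||v − Σ <v,e_j> e_j||^2, the squared distance from v to span{e_j}.)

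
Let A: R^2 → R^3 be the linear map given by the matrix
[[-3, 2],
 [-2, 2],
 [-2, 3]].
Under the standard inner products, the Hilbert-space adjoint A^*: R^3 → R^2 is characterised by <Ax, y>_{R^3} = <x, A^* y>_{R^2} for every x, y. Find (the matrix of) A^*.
A^* = A^T =
[[-3, -2, -2],
 [2, 2, 3]]

For real matrices with standard dot products, the defining identity <Ax, y> = <x, A^* y> gives (Ax)^T y = x^T (A^*) y, i.e. x^T A^T y = x^T (A^*) y. Since this holds for all x, y, we must have A^* = A^T. Therefore
A^* =
[[-3, -2, -2],
 [2, 2, 3]].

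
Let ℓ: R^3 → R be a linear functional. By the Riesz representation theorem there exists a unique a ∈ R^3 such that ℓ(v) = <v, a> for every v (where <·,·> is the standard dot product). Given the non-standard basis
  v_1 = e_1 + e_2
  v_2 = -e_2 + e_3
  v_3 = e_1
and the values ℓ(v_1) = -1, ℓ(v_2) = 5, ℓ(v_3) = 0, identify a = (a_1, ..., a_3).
a = (0, -1, 4)

Write a = (a_1, ..., a_3) in the standard basis. For each basis vector v_i, ℓ(v_i) = <v_i, a> is a linear equation in the a_j's. Collect the n equations into a matrix system V a = ℓ, where row i of V is v_i (expressed in the standard basis). Since V is invertible (lower-triangular with 1s on the diagonal, up to permutation), solve by back-substitution:
  V =
[[1, 1, 0],
 [0, -1, 1],
 [1, 0, 0]]
  V a = (-1, 5, 0)
Solving gives a = (0, -1, 4).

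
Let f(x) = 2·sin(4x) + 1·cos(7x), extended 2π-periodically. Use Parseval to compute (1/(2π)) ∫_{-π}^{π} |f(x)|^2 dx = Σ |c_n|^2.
Σ |c_n|^2 = 5/2

Expand |f|^2 and use orthogonality of {sin(nx), cos(mx)} on [-π, π]:
  ∫_{-π}^{π} sin(nx)^2 dx = π, ∫ cos(mx)^2 dx = π, and cross terms integrate to 0.
So ∫_{-π}^{π} f(x)^2 dx = 2^2 · π + 1^2 · π = (4 + 1)π.
Divide by 2π: (4 + 1)/2 = 5/2.
By Parseval, this equals Σ |c_n|^2.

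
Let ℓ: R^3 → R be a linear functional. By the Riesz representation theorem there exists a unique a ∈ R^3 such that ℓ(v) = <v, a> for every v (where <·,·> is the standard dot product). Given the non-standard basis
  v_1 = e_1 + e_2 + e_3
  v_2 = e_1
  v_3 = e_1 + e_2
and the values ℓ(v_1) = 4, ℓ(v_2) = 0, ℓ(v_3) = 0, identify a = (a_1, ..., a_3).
a = (0, 0, 4)

Write a = (a_1, ..., a_3) in the standard basis. For each basis vector v_i, ℓ(v_i) = <v_i, a> is a linear equation in the a_j's. Collect the n equations into a matrix system V a = ℓ, where row i of V is v_i (expressed in the standard basis). Since V is invertible (lower-triangular with 1s on the diagonal, up to permutation), solve by back-substitution:
  V =
[[1, 1, 1],
 [1, 0, 0],
 [1, 1, 0]]
  V a = (4, 0, 0)
Solving gives a = (0, 0, 4).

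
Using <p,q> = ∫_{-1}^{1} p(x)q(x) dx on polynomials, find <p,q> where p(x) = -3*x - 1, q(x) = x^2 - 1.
<p,q> = 4/3

Expand the product: p(x)·q(x) = -3*x^3 - x^2 + 3*x + 1.
∫_{-1}^{1} of each monomial x^k gives [2/(k+1) if k even, 0 if k odd]. Integrating term-by-term (or equivalently evaluating the antiderivative F(x) = -3*x^4/4 - x^3/3 + 3*x^2/2 + x at the endpoints):
  F(1) − F(−1) = 17/12 − (1/12) = 4/3.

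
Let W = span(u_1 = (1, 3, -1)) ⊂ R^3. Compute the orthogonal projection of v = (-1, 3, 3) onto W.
proj_W(v) = (5/11, 15/11, -5/11)

Set up U = [u_1 | ... | u_1] ∈ R^(3×1). The projector onto W = col(U) is P = U (U^T U)^(-1) U^T.
Compute U^T U =
  [11],
and U^T v = (5).
Solve U^T U · c = U^T v for the coefficients: c = (5/11). The projection is proj_W(v) = U c.
Check: (v - proj_W(v)) · u_1 = 0  (should be 0).
Result: proj_W(v) = (5/11, 15/11, -5/11).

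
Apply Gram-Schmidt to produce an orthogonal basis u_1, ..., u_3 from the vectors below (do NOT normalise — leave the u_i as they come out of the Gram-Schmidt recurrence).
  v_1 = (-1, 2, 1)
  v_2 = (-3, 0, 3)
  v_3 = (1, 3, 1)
Orthogonal basis:
  u_1 = (-1, 2, 1)
  u_2 = (-2, -2, 2)
  u_3 = (1, 0, 1)

Apply the Gram-Schmidt recurrence
  u_1 = v_1
  u_i = v_i − Σ_{j<i} ((v_i · u_j) / (u_j · u_j)) · u_j.

Step by step this gives:
  u_1 = (-1, 2, 1)
  u_2 = (-2, -2, 2)
  u_3 = (1, 0, 1)

Orthogonality check:
  u_2 · u_1 = 0 (should be 0)
  u_3 · u_1 = 0 (should be 0)
  u_3 · u_2 = 0 (should be 0)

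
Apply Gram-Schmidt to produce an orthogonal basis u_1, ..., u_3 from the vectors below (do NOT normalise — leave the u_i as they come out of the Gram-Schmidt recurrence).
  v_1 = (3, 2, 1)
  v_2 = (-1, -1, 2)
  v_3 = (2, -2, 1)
Orthogonal basis:
  u_1 = (3, 2, 1)
  u_2 = (-5/14, -4/7, 31/14)
  u_3 = (23/15, -161/75, -23/75)

Apply the Gram-Schmidt recurrence
  u_1 = v_1
  u_i = v_i − Σ_{j<i} ((v_i · u_j) / (u_j · u_j)) · u_j.

Step by step this gives:
  u_1 = (3, 2, 1)
  u_2 = (-5/14, -4/7, 31/14)
  u_3 = (23/15, -161/75, -23/75)

Orthogonality check:
  u_2 · u_1 = 0 (should be 0)
  u_3 · u_1 = 0 (should be 0)
  u_3 · u_2 = 0 (should be 0)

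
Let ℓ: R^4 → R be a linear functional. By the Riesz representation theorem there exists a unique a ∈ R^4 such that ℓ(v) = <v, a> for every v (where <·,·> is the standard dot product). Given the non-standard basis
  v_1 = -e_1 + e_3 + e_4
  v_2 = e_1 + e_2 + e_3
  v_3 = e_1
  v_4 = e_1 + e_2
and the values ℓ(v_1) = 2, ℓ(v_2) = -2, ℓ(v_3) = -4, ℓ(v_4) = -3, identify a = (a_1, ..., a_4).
a = (-4, 1, 1, -3)

Write a = (a_1, ..., a_4) in the standard basis. For each basis vector v_i, ℓ(v_i) = <v_i, a> is a linear equation in the a_j's. Collect the n equations into a matrix system V a = ℓ, where row i of V is v_i (expressed in the standard basis). Since V is invertible (lower-triangular with 1s on the diagonal, up to permutation), solve by back-substitution:
  V =
[[-1, 0, 1, 1],
 [1, 1, 1, 0],
 [1, 0, 0, 0],
 [1, 1, 0, 0]]
  V a = (2, -2, -4, -3)
Solving gives a = (-4, 1, 1, -3).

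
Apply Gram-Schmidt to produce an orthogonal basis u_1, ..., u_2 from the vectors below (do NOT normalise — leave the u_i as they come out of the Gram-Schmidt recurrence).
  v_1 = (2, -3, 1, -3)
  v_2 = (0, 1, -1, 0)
Orthogonal basis:
  u_1 = (2, -3, 1, -3)
  u_2 = (8/23, 11/23, -19/23, -12/23)

Apply the Gram-Schmidt recurrence
  u_1 = v_1
  u_i = v_i − Σ_{j<i} ((v_i · u_j) / (u_j · u_j)) · u_j.

Step by step this gives:
  u_1 = (2, -3, 1, -3)
  u_2 = (8/23, 11/23, -19/23, -12/23)

Orthogonality check:
  u_2 · u_1 = 0 (should be 0)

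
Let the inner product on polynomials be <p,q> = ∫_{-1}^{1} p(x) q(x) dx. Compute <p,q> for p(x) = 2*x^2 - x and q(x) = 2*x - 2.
<p,q> = -4

Expand the product: p(x)·q(x) = 4*x^3 - 6*x^2 + 2*x.
∫_{-1}^{1} of each monomial x^k gives [2/(k+1) if k even, 0 if k odd]. Integrating term-by-term (or equivalently evaluating the antiderivative F(x) = x^4 - 2*x^3 + x^2 at the endpoints):
  F(1) − F(−1) = 0 − (4) = -4.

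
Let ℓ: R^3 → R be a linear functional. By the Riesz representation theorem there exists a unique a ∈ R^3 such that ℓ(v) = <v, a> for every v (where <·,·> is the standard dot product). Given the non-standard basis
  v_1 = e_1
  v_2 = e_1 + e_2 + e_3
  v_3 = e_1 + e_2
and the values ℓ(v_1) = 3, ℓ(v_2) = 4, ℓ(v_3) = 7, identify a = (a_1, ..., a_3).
a = (3, 4, -3)

Write a = (a_1, ..., a_3) in the standard basis. For each basis vector v_i, ℓ(v_i) = <v_i, a> is a linear equation in the a_j's. Collect the n equations into a matrix system V a = ℓ, where row i of V is v_i (expressed in the standard basis). Since V is invertible (lower-triangular with 1s on the diagonal, up to permutation), solve by back-substitution:
  V =
[[1, 0, 0],
 [1, 1, 1],
 [1, 1, 0]]
  V a = (3, 4, 7)
Solving gives a = (3, 4, -3).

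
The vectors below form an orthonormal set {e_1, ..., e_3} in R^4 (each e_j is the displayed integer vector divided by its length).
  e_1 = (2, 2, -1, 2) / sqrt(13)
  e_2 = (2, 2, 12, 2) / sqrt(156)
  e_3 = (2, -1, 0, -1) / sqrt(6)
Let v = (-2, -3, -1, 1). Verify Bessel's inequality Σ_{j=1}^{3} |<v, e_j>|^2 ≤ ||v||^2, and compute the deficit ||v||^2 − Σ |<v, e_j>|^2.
Σ |<v, e_j>|^2 = 7; ||v||^2 = 15; deficit = 8

Write each e_j = u_j / sqrt(<u_j, u_j>) where u_j is the displayed integer vector. Then <v, e_j> = <v, u_j> / sqrt(<u_j, u_j>), so |<v, e_j>|^2 = <v, u_j>^2 / <u_j, u_j>.
Coefficients: <v, e_1> = -7/sqrt(13), <v, e_2> = -20/sqrt(156), <v, e_3> = -2/sqrt(6).
Square and sum: Σ |<v, e_j>|^2 = 7.
Compute ||v||^2 = v·v = 15.
Deficit = 15 − 7 = 8 ≥ 0, confirming Bessel's inequality. (The deficit equals ||v − Σ <v,e_j> e_j||^2, the squared distance from v to span{e_j}.)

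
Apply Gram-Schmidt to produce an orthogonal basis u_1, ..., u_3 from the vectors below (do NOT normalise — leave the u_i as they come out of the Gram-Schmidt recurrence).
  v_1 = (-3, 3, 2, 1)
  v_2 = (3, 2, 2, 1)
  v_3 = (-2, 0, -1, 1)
Orthogonal basis:
  u_1 = (-3, 3, 2, 1)
  u_2 = (75/23, 40/23, 42/23, 21/23)
  u_3 = (1/82, 3/41, -138/205, 477/410)

Apply the Gram-Schmidt recurrence
  u_1 = v_1
  u_i = v_i − Σ_{j<i} ((v_i · u_j) / (u_j · u_j)) · u_j.

Step by step this gives:
  u_1 = (-3, 3, 2, 1)
  u_2 = (75/23, 40/23, 42/23, 21/23)
  u_3 = (1/82, 3/41, -138/205, 477/410)

Orthogonality check:
  u_2 · u_1 = 0 (should be 0)
  u_3 · u_1 = 0 (should be 0)
  u_3 · u_2 = 0 (should be 0)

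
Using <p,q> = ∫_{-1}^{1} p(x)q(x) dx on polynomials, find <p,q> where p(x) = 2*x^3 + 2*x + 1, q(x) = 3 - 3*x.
<p,q> = -2/5

Expand the product: p(x)·q(x) = -6*x^4 + 6*x^3 - 6*x^2 + 3*x + 3.
∫_{-1}^{1} of each monomial x^k gives [2/(k+1) if k even, 0 if k odd]. Integrating term-by-term (or equivalently evaluating the antiderivative F(x) = -6*x^5/5 + 3*x^4/2 - 2*x^3 + 3*x^2/2 + 3*x at the endpoints):
  F(1) − F(−1) = 14/5 − (16/5) = -2/5.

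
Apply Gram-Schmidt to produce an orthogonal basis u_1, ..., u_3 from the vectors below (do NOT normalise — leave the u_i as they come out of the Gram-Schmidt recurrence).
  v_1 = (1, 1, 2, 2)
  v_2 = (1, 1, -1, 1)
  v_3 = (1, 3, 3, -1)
Orthogonal basis:
  u_1 = (1, 1, 2, 2)
  u_2 = (4/5, 4/5, -7/5, 3/5)
  u_3 = (5/9, 23/9, 7/9, -7/3)

Apply the Gram-Schmidt recurrence
  u_1 = v_1
  u_i = v_i − Σ_{j<i} ((v_i · u_j) / (u_j · u_j)) · u_j.

Step by step this gives:
  u_1 = (1, 1, 2, 2)
  u_2 = (4/5, 4/5, -7/5, 3/5)
  u_3 = (5/9, 23/9, 7/9, -7/3)

Orthogonality check:
  u_2 · u_1 = 0 (should be 0)
  u_3 · u_1 = 0 (should be 0)
  u_3 · u_2 = 0 (should be 0)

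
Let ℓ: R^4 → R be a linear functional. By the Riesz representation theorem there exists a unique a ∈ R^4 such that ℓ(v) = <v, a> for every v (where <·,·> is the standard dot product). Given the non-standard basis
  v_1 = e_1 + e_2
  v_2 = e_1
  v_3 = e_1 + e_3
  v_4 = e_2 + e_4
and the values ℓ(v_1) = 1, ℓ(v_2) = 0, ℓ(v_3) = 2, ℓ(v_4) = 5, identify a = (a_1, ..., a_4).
a = (0, 1, 2, 4)

Write a = (a_1, ..., a_4) in the standard basis. For each basis vector v_i, ℓ(v_i) = <v_i, a> is a linear equation in the a_j's. Collect the n equations into a matrix system V a = ℓ, where row i of V is v_i (expressed in the standard basis). Since V is invertible (lower-triangular with 1s on the diagonal, up to permutation), solve by back-substitution:
  V =
[[1, 1, 0, 0],
 [1, 0, 0, 0],
 [1, 0, 1, 0],
 [0, 1, 0, 1]]
  V a = (1, 0, 2, 5)
Solving gives a = (0, 1, 2, 4).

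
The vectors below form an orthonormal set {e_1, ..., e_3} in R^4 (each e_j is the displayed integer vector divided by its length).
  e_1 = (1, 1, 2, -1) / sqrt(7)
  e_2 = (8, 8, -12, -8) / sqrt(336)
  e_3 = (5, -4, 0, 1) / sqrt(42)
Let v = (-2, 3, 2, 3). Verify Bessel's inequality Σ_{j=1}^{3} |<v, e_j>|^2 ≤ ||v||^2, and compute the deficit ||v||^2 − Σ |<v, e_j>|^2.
Σ |<v, e_j>|^2 = 195/14; ||v||^2 = 26; deficit = 169/14

Write each e_j = u_j / sqrt(<u_j, u_j>) where u_j is the displayed integer vector. Then <v, e_j> = <v, u_j> / sqrt(<u_j, u_j>), so |<v, e_j>|^2 = <v, u_j>^2 / <u_j, u_j>.
Coefficients: <v, e_1> = 2/sqrt(7), <v, e_2> = -40/sqrt(336), <v, e_3> = -19/sqrt(42).
Square and sum: Σ |<v, e_j>|^2 = 195/14.
Compute ||v||^2 = v·v = 26.
Deficit = 26 − 195/14 = 169/14 ≥ 0, confirming Bessel's inequality. (The deficit equals ||v − Σ <v,e_j> e_j||^2, the squared distance from v to span{e_j}.)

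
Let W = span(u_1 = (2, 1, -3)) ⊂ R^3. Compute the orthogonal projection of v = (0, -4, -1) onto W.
proj_W(v) = (-1/7, -1/14, 3/14)

Set up U = [u_1 | ... | u_1] ∈ R^(3×1). The projector onto W = col(U) is P = U (U^T U)^(-1) U^T.
Compute U^T U =
  [14],
and U^T v = (-1).
Solve U^T U · c = U^T v for the coefficients: c = (-1/14). The projection is proj_W(v) = U c.
Check: (v - proj_W(v)) · u_1 = 0  (should be 0).
Result: proj_W(v) = (-1/7, -1/14, 3/14).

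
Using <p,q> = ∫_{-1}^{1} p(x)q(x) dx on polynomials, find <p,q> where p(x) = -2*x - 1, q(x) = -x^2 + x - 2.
<p,q> = 10/3

Expand the product: p(x)·q(x) = 2*x^3 - x^2 + 3*x + 2.
∫_{-1}^{1} of each monomial x^k gives [2/(k+1) if k even, 0 if k odd]. Integrating term-by-term (or equivalently evaluating the antiderivative F(x) = x^4/2 - x^3/3 + 3*x^2/2 + 2*x at the endpoints):
  F(1) − F(−1) = 11/3 − (1/3) = 10/3.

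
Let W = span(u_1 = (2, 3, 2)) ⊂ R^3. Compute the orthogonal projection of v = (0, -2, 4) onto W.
proj_W(v) = (4/17, 6/17, 4/17)

Set up U = [u_1 | ... | u_1] ∈ R^(3×1). The projector onto W = col(U) is P = U (U^T U)^(-1) U^T.
Compute U^T U =
  [17],
and U^T v = (2).
Solve U^T U · c = U^T v for the coefficients: c = (2/17). The projection is proj_W(v) = U c.
Check: (v - proj_W(v)) · u_1 = 0  (should be 0).
Result: proj_W(v) = (4/17, 6/17, 4/17).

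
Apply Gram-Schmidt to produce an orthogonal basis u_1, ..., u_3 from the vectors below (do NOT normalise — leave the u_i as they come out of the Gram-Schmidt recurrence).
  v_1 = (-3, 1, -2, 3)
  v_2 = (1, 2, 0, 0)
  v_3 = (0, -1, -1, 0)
Orthogonal basis:
  u_1 = (-3, 1, -2, 3)
  u_2 = (20/23, 47/23, -2/23, 3/23)
  u_3 = (9/19, -9/38, -18/19, -3/38)

Apply the Gram-Schmidt recurrence
  u_1 = v_1
  u_i = v_i − Σ_{j<i} ((v_i · u_j) / (u_j · u_j)) · u_j.

Step by step this gives:
  u_1 = (-3, 1, -2, 3)
  u_2 = (20/23, 47/23, -2/23, 3/23)
  u_3 = (9/19, -9/38, -18/19, -3/38)

Orthogonality check:
  u_2 · u_1 = 0 (should be 0)
  u_3 · u_1 = 0 (should be 0)
  u_3 · u_2 = 0 (should be 0)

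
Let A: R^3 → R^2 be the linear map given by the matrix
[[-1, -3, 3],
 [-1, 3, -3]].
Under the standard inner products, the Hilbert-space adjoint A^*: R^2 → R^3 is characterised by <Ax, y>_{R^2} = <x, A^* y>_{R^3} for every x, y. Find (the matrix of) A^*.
A^* = A^T =
[[-1, -1],
 [-3, 3],
 [3, -3]]

For real matrices with standard dot products, the defining identity <Ax, y> = <x, A^* y> gives (Ax)^T y = x^T (A^*) y, i.e. x^T A^T y = x^T (A^*) y. Since this holds for all x, y, we must have A^* = A^T. Therefore
A^* =
[[-1, -1],
 [-3, 3],
 [3, -3]].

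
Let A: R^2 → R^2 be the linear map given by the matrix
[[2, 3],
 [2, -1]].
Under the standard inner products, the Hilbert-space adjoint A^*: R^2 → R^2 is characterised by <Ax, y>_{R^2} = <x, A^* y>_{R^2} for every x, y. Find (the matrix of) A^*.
A^* = A^T =
[[2, 2],
 [3, -1]]

For real matrices with standard dot products, the defining identity <Ax, y> = <x, A^* y> gives (Ax)^T y = x^T (A^*) y, i.e. x^T A^T y = x^T (A^*) y. Since this holds for all x, y, we must have A^* = A^T. Therefore
A^* =
[[2, 2],
 [3, -1]].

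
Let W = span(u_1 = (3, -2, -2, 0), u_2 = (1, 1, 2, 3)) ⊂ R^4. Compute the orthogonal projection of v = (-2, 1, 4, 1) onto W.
proj_W(v) = (-254/123, 271/123, 332/123, 61/41)

Set up U = [u_1 | ... | u_2] ∈ R^(4×2). The projector onto W = col(U) is P = U (U^T U)^(-1) U^T.
Compute U^T U =
  [17, -3]
  [-3, 15],
and U^T v = (-16, 10).
Solve U^T U · c = U^T v for the coefficients: c = (-35/41, 61/123). The projection is proj_W(v) = U c.
Check: (v - proj_W(v)) · u_1 = 0  (should be 0).
Check: (v - proj_W(v)) · u_2 = 0  (should be 0).
Result: proj_W(v) = (-254/123, 271/123, 332/123, 61/41).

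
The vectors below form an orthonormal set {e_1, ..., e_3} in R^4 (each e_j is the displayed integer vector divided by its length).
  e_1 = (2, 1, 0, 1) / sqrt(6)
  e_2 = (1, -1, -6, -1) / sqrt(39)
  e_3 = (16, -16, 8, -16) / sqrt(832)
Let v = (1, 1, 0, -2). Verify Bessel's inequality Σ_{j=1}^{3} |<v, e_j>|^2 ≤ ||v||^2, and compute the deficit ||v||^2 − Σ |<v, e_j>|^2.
Σ |<v, e_j>|^2 = 3/2; ||v||^2 = 6; deficit = 9/2

Write each e_j = u_j / sqrt(<u_j, u_j>) where u_j is the displayed integer vector. Then <v, e_j> = <v, u_j> / sqrt(<u_j, u_j>), so |<v, e_j>|^2 = <v, u_j>^2 / <u_j, u_j>.
Coefficients: <v, e_1> = 1/sqrt(6), <v, e_2> = 2/sqrt(39), <v, e_3> = 32/sqrt(832).
Square and sum: Σ |<v, e_j>|^2 = 3/2.
Compute ||v||^2 = v·v = 6.
Deficit = 6 − 3/2 = 9/2 ≥ 0, confirming Bessel's inequality. (The deficit equals ||v − Σ <v,e_j> e_j||^2, the squared distance from v to span{e_j}.)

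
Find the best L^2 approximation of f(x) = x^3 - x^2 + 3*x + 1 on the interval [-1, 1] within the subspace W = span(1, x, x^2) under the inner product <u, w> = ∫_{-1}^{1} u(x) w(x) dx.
g(x) = -x^2 + 18*x/5 + 1

The best approximation g ∈ W is the orthogonal projection of f onto W. Writing g = a_0 + a_1 x + a_2 x^2, the coefficients solve the normal equations G · a = b where
  G_{ij} = <φ_i, φ_j> and b_i = <f, φ_i>, with φ_0 = 1, φ_1 = x, φ_2 = x^2.
G =
  [2, 0, 2/3]
  [0, 2/3, 0]
  [2/3, 0, 2/5],
b = (4/3, 12/5, 4/15).
Solving gives a_0 = 1, a_1 = 18/5, a_2 = -1, so
  g(x) = -x^2 + 18*x/5 + 1.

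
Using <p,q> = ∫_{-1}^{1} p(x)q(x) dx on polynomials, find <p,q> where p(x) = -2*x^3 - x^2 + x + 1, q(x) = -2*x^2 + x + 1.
<p,q> = 2/3

Expand the product: p(x)·q(x) = 4*x^5 - 5*x^3 - 2*x^2 + 2*x + 1.
∫_{-1}^{1} of each monomial x^k gives [2/(k+1) if k even, 0 if k odd]. Integrating term-by-term (or equivalently evaluating the antiderivative F(x) = 2*x^6/3 - 5*x^4/4 - 2*x^3/3 + x^2 + x at the endpoints):
  F(1) − F(−1) = 3/4 − (1/12) = 2/3.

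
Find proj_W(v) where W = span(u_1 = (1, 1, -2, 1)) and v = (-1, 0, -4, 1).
proj_W(v) = (8/7, 8/7, -16/7, 8/7)

Set up U = [u_1 | ... | u_1] ∈ R^(4×1). The projector onto W = col(U) is P = U (U^T U)^(-1) U^T.
Compute U^T U =
  [7],
and U^T v = (8).
Solve U^T U · c = U^T v for the coefficients: c = (8/7). The projection is proj_W(v) = U c.
Check: (v - proj_W(v)) · u_1 = 0  (should be 0).
Result: proj_W(v) = (8/7, 8/7, -16/7, 8/7).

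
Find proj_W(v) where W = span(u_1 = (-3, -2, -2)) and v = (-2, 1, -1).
proj_W(v) = (-18/17, -12/17, -12/17)

Set up U = [u_1 | ... | u_1] ∈ R^(3×1). The projector onto W = col(U) is P = U (U^T U)^(-1) U^T.
Compute U^T U =
  [17],
and U^T v = (6).
Solve U^T U · c = U^T v for the coefficients: c = (6/17). The projection is proj_W(v) = U c.
Check: (v - proj_W(v)) · u_1 = 0  (should be 0).
Result: proj_W(v) = (-18/17, -12/17, -12/17).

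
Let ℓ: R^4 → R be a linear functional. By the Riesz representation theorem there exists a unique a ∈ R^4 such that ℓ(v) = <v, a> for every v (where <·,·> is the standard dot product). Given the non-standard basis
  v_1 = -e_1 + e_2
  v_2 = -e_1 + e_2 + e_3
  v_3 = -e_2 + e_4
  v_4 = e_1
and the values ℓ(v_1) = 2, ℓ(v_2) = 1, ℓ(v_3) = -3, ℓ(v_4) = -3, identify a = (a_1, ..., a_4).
a = (-3, -1, -1, -4)

Write a = (a_1, ..., a_4) in the standard basis. For each basis vector v_i, ℓ(v_i) = <v_i, a> is a linear equation in the a_j's. Collect the n equations into a matrix system V a = ℓ, where row i of V is v_i (expressed in the standard basis). Since V is invertible (lower-triangular with 1s on the diagonal, up to permutation), solve by back-substitution:
  V =
[[-1, 1, 0, 0],
 [-1, 1, 1, 0],
 [0, -1, 0, 1],
 [1, 0, 0, 0]]
  V a = (2, 1, -3, -3)
Solving gives a = (-3, -1, -1, -4).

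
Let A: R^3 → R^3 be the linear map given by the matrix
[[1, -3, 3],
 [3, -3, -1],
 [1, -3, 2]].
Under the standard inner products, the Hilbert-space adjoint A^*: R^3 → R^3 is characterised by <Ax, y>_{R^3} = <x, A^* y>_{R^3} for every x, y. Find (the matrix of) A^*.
A^* = A^T =
[[1, 3, 1],
 [-3, -3, -3],
 [3, -1, 2]]

For real matrices with standard dot products, the defining identity <Ax, y> = <x, A^* y> gives (Ax)^T y = x^T (A^*) y, i.e. x^T A^T y = x^T (A^*) y. Since this holds for all x, y, we must have A^* = A^T. Therefore
A^* =
[[1, 3, 1],
 [-3, -3, -3],
 [3, -1, 2]].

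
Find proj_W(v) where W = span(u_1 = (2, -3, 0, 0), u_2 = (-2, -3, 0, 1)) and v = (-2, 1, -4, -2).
proj_W(v) = (-230/157, 213/157, 0, 22/157)

Set up U = [u_1 | ... | u_2] ∈ R^(4×2). The projector onto W = col(U) is P = U (U^T U)^(-1) U^T.
Compute U^T U =
  [13, 5]
  [5, 14],
and U^T v = (-7, -1).
Solve U^T U · c = U^T v for the coefficients: c = (-93/157, 22/157). The projection is proj_W(v) = U c.
Check: (v - proj_W(v)) · u_1 = 0  (should be 0).
Check: (v - proj_W(v)) · u_2 = 0  (should be 0).
Result: proj_W(v) = (-230/157, 213/157, 0, 22/157).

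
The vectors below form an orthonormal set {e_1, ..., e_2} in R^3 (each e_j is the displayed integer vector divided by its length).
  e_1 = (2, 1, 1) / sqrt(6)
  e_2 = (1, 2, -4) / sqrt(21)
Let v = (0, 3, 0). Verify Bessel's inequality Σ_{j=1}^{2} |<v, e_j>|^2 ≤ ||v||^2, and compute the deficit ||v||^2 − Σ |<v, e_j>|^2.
Σ |<v, e_j>|^2 = 45/14; ||v||^2 = 9; deficit = 81/14

Write each e_j = u_j / sqrt(<u_j, u_j>) where u_j is the displayed integer vector. Then <v, e_j> = <v, u_j> / sqrt(<u_j, u_j>), so |<v, e_j>|^2 = <v, u_j>^2 / <u_j, u_j>.
Coefficients: <v, e_1> = 3/sqrt(6), <v, e_2> = 6/sqrt(21).
Square and sum: Σ |<v, e_j>|^2 = 45/14.
Compute ||v||^2 = v·v = 9.
Deficit = 9 − 45/14 = 81/14 ≥ 0, confirming Bessel's inequality. (The deficit equals ||v − Σ <v,e_j> e_j||^2, the squared distance from v to span{e_j}.)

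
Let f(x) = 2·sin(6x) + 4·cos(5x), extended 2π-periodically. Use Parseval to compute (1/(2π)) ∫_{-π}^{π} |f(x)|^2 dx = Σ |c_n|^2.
Σ |c_n|^2 = 10

Expand |f|^2 and use orthogonality of {sin(nx), cos(mx)} on [-π, π]:
  ∫_{-π}^{π} sin(nx)^2 dx = π, ∫ cos(mx)^2 dx = π, and cross terms integrate to 0.
So ∫_{-π}^{π} f(x)^2 dx = 2^2 · π + 4^2 · π = (4 + 16)π.
Divide by 2π: (4 + 16)/2 = 10.
By Parseval, this equals Σ |c_n|^2.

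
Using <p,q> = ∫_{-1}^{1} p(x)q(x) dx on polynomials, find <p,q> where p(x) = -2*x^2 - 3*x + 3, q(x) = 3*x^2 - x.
<p,q> = 28/5

Expand the product: p(x)·q(x) = -6*x^4 - 7*x^3 + 12*x^2 - 3*x.
∫_{-1}^{1} of each monomial x^k gives [2/(k+1) if k even, 0 if k odd]. Integrating term-by-term (or equivalently evaluating the antiderivative F(x) = -6*x^5/5 - 7*x^4/4 + 4*x^3 - 3*x^2/2 at the endpoints):
  F(1) − F(−1) = -9/20 − (-121/20) = 28/5.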